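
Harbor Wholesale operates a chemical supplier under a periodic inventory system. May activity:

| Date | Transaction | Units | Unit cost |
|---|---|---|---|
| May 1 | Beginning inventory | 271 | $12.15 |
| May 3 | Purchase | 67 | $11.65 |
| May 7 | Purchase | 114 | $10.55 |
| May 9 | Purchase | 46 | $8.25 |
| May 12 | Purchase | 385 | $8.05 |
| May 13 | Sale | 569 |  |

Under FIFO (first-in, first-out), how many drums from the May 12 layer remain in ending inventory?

314

May 13, 569 sold [FIFO — oldest first]: 271 @ $12.15 + 67 @ $11.65 + 114 @ $10.55 + 46 @ $8.25 + 71 @ $8.05 = $6,226.95
Ending inventory: 314 @ $8.05 = $2,527.70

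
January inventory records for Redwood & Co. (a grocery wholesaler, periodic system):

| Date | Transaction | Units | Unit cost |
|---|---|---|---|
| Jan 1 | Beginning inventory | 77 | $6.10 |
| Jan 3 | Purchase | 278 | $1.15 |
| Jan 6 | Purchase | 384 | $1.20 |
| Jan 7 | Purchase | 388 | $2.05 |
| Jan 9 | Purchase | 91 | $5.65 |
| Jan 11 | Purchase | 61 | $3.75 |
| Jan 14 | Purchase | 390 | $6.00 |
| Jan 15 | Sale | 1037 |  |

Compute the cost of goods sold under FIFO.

Jan 15, 1037 sold [FIFO — oldest first]: 77 @ $6.10 + 278 @ $1.15 + 384 @ $1.20 + 298 @ $2.05 = $1,861.10
Ending inventory: 90 @ $2.05 + 91 @ $5.65 + 61 @ $3.75 + 390 @ $6.00 = $3,267.40
Check: goods available $5,128.50 = COGS $1,861.10 + ending $3,267.40

COGS = $1,861.10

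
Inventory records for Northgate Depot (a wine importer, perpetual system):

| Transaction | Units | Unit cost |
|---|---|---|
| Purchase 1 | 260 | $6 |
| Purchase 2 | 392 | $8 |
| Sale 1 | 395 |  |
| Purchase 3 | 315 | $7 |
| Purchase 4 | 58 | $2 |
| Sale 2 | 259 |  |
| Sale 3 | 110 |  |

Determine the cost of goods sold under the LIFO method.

Sale 1 (395) [LIFO — newest first]: 392 @ $8 + 3 @ $6 = $3,154
Sale 2 (259) [LIFO — newest first]: 58 @ $2 + 201 @ $7 = $1,523
Sale 3 (110) [LIFO — newest first]: 110 @ $7 = $770
Total COGS = $3,154 + $1,523 + $770 = $5,447
Ending inventory: 257 @ $6 + 4 @ $7 = $1,570

COGS = $5,447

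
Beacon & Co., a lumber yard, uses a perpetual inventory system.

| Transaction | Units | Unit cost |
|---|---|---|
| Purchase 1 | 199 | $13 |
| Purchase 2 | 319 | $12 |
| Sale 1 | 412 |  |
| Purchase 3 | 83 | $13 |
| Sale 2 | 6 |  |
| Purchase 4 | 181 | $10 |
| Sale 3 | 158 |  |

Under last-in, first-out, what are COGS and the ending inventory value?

COGS = $6,695; ending inventory = $2,609

Sale 1 (412) [LIFO — newest first]: 319 @ $12 + 93 @ $13 = $5,037
Sale 2 (6) [LIFO — newest first]: 6 @ $13 = $78
Sale 3 (158) [LIFO — newest first]: 158 @ $10 = $1,580
Total COGS = $5,037 + $78 + $1,580 = $6,695
Ending inventory: 106 @ $13 + 77 @ $13 + 23 @ $10 = $2,609
Check: goods available $9,304 = COGS $6,695 + ending $2,609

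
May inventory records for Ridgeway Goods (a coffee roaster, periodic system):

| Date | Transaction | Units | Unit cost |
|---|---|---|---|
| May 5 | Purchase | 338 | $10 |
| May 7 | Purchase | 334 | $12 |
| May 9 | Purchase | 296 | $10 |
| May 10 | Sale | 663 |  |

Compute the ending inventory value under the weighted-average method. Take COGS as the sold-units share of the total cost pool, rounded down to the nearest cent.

Ending inventory = $3,260.48

May 10, sell 663: 663/968 × $10,348.00 → $7,087.52
Ending inventory (cost pool remaining) = $3,260.48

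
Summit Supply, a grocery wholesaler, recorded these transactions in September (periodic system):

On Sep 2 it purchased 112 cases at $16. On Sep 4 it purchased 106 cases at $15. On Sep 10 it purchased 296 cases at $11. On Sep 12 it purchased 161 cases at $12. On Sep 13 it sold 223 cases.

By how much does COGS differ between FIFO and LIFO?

$823

FIFO COGS: 112 @ $16 + 106 @ $15 + 5 @ $11 = $3,437
LIFO COGS: 161 @ $12 + 62 @ $11 = $2,614
Difference = |$3,437 − $2,614| = $823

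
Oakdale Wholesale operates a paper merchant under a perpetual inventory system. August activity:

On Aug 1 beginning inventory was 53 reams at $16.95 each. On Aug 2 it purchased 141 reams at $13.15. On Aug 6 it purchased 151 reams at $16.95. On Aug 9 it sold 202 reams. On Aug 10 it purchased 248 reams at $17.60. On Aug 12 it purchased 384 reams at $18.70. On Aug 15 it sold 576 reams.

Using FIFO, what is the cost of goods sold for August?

Aug 9, 202 sold [FIFO — oldest first]: 53 @ $16.95 + 141 @ $13.15 + 8 @ $16.95 = $2,888.10
Aug 15, 576 sold [FIFO — oldest first]: 143 @ $16.95 + 248 @ $17.60 + 185 @ $18.70 = $10,248.15
Total COGS = $2,888.10 + $10,248.15 = $13,136.25
Ending inventory: 199 @ $18.70 = $3,721.30

COGS = $13,136.25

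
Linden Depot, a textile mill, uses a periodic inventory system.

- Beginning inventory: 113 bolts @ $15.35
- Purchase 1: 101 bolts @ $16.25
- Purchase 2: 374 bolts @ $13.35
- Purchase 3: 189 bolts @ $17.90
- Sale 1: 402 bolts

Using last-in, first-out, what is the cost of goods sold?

COGS = $6,226.65

Sale 1 (402) [LIFO — newest first]: 189 @ $17.90 + 213 @ $13.35 = $6,226.65
Ending inventory: 113 @ $15.35 + 101 @ $16.25 + 161 @ $13.35 = $5,525.15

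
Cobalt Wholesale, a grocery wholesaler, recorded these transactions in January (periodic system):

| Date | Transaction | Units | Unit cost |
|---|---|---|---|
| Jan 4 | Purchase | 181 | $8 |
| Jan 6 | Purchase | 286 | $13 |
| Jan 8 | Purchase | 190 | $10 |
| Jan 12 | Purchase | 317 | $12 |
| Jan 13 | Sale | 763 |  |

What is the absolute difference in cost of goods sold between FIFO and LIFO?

FIFO COGS: 181 @ $8 + 286 @ $13 + 190 @ $10 + 106 @ $12 = $8,338
LIFO COGS: 317 @ $12 + 190 @ $10 + 256 @ $13 = $9,032
Difference = |$8,338 − $9,032| = $694

$694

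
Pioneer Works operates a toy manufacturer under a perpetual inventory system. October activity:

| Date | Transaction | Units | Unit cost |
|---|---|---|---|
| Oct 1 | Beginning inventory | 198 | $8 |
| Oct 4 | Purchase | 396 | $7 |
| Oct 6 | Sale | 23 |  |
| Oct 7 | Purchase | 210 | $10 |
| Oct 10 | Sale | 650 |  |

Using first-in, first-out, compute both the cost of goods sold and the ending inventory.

COGS = $5,146; ending inventory = $1,310

Oct 6, 23 sold [FIFO — oldest first]: 23 @ $8 = $184
Oct 10, 650 sold [FIFO — oldest first]: 175 @ $8 + 396 @ $7 + 79 @ $10 = $4,962
Total COGS = $184 + $4,962 = $5,146
Ending inventory: 131 @ $10 = $1,310
Check: goods available $6,456 = COGS $5,146 + ending $1,310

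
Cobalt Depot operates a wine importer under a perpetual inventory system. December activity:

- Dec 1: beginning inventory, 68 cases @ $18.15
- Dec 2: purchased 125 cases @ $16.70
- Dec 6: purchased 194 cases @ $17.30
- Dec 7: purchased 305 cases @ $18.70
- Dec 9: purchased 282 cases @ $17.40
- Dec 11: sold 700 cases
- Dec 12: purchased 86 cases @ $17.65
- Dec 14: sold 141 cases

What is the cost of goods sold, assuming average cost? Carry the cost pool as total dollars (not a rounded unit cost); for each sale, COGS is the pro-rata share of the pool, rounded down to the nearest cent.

COGS = $14,924.13

After Dec 1: 68 on hand, pool $1,234.20 (≈ $18.1500 each)
After Dec 2: 193 on hand, pool $3,321.70 (≈ $17.2109 each)
After Dec 6: 387 on hand, pool $6,677.90 (≈ $17.2556 each)
After Dec 7: 692 on hand, pool $12,381.40 (≈ $17.8922 each)
After Dec 9: 974 on hand, pool $17,288.20 (≈ $17.7497 each)
Dec 11, sell 700: 700/974 × $17,288.20 → $12,424.78
After Dec 12: 360 on hand, pool $6,381.32 (≈ $17.7259 each)
Dec 14, sell 141: 141/360 × $6,381.32 → $2,499.35
Total COGS = $12,424.78 + $2,499.35 = $14,924.13
Ending inventory (cost pool remaining) = $3,881.97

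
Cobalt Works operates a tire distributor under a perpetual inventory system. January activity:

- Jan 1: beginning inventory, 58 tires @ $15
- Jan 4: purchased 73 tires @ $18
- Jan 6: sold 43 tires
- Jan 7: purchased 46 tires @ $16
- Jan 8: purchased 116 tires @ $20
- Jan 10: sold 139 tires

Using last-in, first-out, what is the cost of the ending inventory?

Jan 6, 43 sold [LIFO — newest first]: 43 @ $18 = $774
Jan 10, 139 sold [LIFO — newest first]: 116 @ $20 + 23 @ $16 = $2,688
Total COGS = $774 + $2,688 = $3,462
Ending inventory: 58 @ $15 + 30 @ $18 + 23 @ $16 = $1,778

Ending inventory = $1,778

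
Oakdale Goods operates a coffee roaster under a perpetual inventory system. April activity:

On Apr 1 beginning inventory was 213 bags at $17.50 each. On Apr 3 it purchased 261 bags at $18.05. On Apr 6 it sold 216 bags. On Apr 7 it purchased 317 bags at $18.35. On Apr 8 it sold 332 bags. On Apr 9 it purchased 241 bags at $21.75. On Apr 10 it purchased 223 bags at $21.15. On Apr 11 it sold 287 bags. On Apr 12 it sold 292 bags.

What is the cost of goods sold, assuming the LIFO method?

COGS = $21,973.70

Apr 6, 216 sold [LIFO — newest first]: 216 @ $18.05 = $3,898.80
Apr 8, 332 sold [LIFO — newest first]: 317 @ $18.35 + 15 @ $18.05 = $6,087.70
Apr 11, 287 sold [LIFO — newest first]: 223 @ $21.15 + 64 @ $21.75 = $6,108.45
Apr 12, 292 sold [LIFO — newest first]: 177 @ $21.75 + 30 @ $18.05 + 85 @ $17.50 = $5,878.75
Total COGS = $3,898.80 + $6,087.70 + $6,108.45 + $5,878.75 = $21,973.70
Ending inventory: 128 @ $17.50 = $2,240.00
Check: goods available $24,213.70 = COGS $21,973.70 + ending $2,240.00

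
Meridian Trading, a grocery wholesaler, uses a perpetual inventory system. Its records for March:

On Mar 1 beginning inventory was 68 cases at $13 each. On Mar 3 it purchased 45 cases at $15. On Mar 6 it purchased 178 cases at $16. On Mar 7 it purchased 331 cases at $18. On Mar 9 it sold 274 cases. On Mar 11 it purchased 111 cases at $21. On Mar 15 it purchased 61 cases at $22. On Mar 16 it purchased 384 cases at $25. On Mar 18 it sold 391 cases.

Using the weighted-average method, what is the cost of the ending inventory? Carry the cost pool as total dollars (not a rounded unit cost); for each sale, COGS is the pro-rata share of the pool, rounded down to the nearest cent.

Ending inventory = $10,822.98

After Mar 1: 68 on hand, pool $884.00 (≈ $13.0000 each)
After Mar 3: 113 on hand, pool $1,559.00 (≈ $13.7965 each)
After Mar 6: 291 on hand, pool $4,407.00 (≈ $15.1443 each)
After Mar 7: 622 on hand, pool $10,365.00 (≈ $16.6640 each)
Mar 9, sell 274: 274/622 × $10,365.00 → $4,565.93
After Mar 11: 459 on hand, pool $8,130.07 (≈ $17.7126 each)
After Mar 15: 520 on hand, pool $9,472.07 (≈ $18.2155 each)
After Mar 16: 904 on hand, pool $19,072.07 (≈ $21.0974 each)
Mar 18, sell 391: 391/904 × $19,072.07 → $8,249.09
Total COGS = $4,565.93 + $8,249.09 = $12,815.02
Ending inventory (cost pool remaining) = $10,822.98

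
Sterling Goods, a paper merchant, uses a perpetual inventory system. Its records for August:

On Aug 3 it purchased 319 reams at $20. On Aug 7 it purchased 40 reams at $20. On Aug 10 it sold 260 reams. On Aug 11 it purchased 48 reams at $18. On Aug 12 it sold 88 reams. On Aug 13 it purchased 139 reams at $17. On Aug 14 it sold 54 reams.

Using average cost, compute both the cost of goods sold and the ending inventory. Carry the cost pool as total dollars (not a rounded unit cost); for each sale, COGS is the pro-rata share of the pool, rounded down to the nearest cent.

After Aug 3: 319 on hand, pool $6,380.00 (≈ $20.0000 each)
After Aug 7: 359 on hand, pool $7,180.00 (≈ $20.0000 each)
Aug 10, sell 260: 260/359 × $7,180.00 → $5,200.00
After Aug 11: 147 on hand, pool $2,844.00 (≈ $19.3469 each)
Aug 12, sell 88: 88/147 × $2,844.00 → $1,702.53
After Aug 13: 198 on hand, pool $3,504.47 (≈ $17.6993 each)
Aug 14, sell 54: 54/198 × $3,504.47 → $955.76
Total COGS = $5,200.00 + $1,702.53 + $955.76 = $7,858.29
Ending inventory (cost pool remaining) = $2,548.71
Check: goods available $10,407.00 = COGS $7,858.29 + ending $2,548.71

COGS = $7,858.29; ending inventory = $2,548.71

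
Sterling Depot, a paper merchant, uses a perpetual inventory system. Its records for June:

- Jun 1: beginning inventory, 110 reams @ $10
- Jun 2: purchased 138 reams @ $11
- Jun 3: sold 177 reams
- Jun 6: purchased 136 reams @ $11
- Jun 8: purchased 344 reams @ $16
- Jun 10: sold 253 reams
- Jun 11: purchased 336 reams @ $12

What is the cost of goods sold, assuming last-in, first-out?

Jun 3, 177 sold [LIFO — newest first]: 138 @ $11 + 39 @ $10 = $1,908
Jun 10, 253 sold [LIFO — newest first]: 253 @ $16 = $4,048
Total COGS = $1,908 + $4,048 = $5,956
Ending inventory: 71 @ $10 + 136 @ $11 + 91 @ $16 + 336 @ $12 = $7,694
Check: goods available $13,650 = COGS $5,956 + ending $7,694

COGS = $5,956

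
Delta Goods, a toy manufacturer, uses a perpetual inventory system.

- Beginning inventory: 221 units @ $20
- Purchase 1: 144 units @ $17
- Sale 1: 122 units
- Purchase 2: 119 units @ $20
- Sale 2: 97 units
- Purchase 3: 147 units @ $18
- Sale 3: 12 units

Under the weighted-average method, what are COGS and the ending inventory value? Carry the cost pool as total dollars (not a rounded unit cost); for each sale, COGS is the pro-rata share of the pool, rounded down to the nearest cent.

COGS = $4,383.83; ending inventory = $7,510.17

After Beginning: 221 on hand, pool $4,420.00 (≈ $20.0000 each)
After Purchase 1: 365 on hand, pool $6,868.00 (≈ $18.8164 each)
Sale 1, sell 122: 122/365 × $6,868.00 → $2,295.60
After Purchase 2: 362 on hand, pool $6,952.40 (≈ $19.2055 each)
Sale 2, sell 97: 97/362 × $6,952.40 → $1,862.93
After Purchase 3: 412 on hand, pool $7,735.47 (≈ $18.7754 each)
Sale 3, sell 12: 12/412 × $7,735.47 → $225.30
Total COGS = $2,295.60 + $1,862.93 + $225.30 = $4,383.83
Ending inventory (cost pool remaining) = $7,510.17
Check: goods available $11,894.00 = COGS $4,383.83 + ending $7,510.17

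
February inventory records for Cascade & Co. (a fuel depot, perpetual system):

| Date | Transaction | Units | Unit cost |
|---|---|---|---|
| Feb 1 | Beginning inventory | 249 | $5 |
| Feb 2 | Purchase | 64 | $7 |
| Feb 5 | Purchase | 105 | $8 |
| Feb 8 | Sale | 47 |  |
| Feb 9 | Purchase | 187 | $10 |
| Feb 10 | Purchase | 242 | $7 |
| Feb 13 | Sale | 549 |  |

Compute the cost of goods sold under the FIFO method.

Feb 8, 47 sold [FIFO — oldest first]: 47 @ $5 = $235
Feb 13, 549 sold [FIFO — oldest first]: 202 @ $5 + 64 @ $7 + 105 @ $8 + 178 @ $10 = $4,078
Total COGS = $235 + $4,078 = $4,313
Ending inventory: 9 @ $10 + 242 @ $7 = $1,784

COGS = $4,313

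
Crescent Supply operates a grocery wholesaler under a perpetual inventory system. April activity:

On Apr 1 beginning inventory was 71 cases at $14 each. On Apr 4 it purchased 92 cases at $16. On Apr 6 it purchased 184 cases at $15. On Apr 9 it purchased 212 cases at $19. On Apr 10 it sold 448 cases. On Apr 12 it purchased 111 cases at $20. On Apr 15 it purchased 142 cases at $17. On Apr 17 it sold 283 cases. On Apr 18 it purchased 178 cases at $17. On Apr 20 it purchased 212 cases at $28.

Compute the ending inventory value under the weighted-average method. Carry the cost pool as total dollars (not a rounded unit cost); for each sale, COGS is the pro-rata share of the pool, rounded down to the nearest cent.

Ending inventory = $10,402.10

After Apr 1: 71 on hand, pool $994.00 (≈ $14.0000 each)
After Apr 4: 163 on hand, pool $2,466.00 (≈ $15.1288 each)
After Apr 6: 347 on hand, pool $5,226.00 (≈ $15.0605 each)
After Apr 9: 559 on hand, pool $9,254.00 (≈ $16.5546 each)
Apr 10, sell 448: 448/559 × $9,254.00 → $7,416.44
After Apr 12: 222 on hand, pool $4,057.56 (≈ $18.2773 each)
After Apr 15: 364 on hand, pool $6,471.56 (≈ $17.7790 each)
Apr 17, sell 283: 283/364 × $6,471.56 → $5,031.46
After Apr 18: 259 on hand, pool $4,466.10 (≈ $17.2436 each)
After Apr 20: 471 on hand, pool $10,402.10 (≈ $22.0851 each)
Total COGS = $7,416.44 + $5,031.46 = $12,447.90
Ending inventory (cost pool remaining) = $10,402.10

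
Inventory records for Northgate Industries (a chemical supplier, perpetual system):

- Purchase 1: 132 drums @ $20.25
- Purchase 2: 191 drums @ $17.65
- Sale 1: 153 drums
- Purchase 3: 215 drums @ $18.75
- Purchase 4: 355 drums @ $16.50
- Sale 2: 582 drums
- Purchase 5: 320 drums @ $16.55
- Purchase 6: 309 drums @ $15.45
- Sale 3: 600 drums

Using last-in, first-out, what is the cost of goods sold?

COGS = $22,391.10

Sale 1 (153) [LIFO — newest first]: 153 @ $17.65 = $2,700.45
Sale 2 (582) [LIFO — newest first]: 355 @ $16.50 + 215 @ $18.75 + 12 @ $17.65 = $10,100.55
Sale 3 (600) [LIFO — newest first]: 309 @ $15.45 + 291 @ $16.55 = $9,590.10
Total COGS = $2,700.45 + $10,100.55 + $9,590.10 = $22,391.10
Ending inventory: 132 @ $20.25 + 26 @ $17.65 + 29 @ $16.55 = $3,611.85
Check: goods available $26,002.95 = COGS $22,391.10 + ending $3,611.85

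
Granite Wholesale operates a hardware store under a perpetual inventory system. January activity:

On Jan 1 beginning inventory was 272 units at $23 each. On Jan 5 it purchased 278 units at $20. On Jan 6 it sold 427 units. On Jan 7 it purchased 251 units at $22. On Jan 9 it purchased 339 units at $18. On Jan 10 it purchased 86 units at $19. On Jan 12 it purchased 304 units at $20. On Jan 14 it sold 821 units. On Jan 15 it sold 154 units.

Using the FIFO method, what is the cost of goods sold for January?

COGS = $28,594

Jan 6, 427 sold [FIFO — oldest first]: 272 @ $23 + 155 @ $20 = $9,356
Jan 14, 821 sold [FIFO — oldest first]: 123 @ $20 + 251 @ $22 + 339 @ $18 + 86 @ $19 + 22 @ $20 = $16,158
Jan 15, 154 sold [FIFO — oldest first]: 154 @ $20 = $3,080
Total COGS = $9,356 + $16,158 + $3,080 = $28,594
Ending inventory: 128 @ $20 = $2,560
Check: goods available $31,154 = COGS $28,594 + ending $2,560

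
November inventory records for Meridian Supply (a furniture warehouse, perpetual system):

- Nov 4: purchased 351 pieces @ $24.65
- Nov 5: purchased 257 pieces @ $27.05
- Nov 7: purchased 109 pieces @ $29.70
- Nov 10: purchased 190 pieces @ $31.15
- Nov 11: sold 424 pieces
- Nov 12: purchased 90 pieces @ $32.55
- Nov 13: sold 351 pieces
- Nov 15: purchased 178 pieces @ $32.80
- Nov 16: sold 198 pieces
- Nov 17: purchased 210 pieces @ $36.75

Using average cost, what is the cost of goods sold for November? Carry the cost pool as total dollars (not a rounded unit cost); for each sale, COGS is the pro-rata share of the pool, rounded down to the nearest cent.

After Nov 4: 351 on hand, pool $8,652.15 (≈ $24.6500 each)
After Nov 5: 608 on hand, pool $15,604.00 (≈ $25.6645 each)
After Nov 7: 717 on hand, pool $18,841.30 (≈ $26.2780 each)
After Nov 10: 907 on hand, pool $24,759.80 (≈ $27.2986 each)
Nov 11, sell 424: 424/907 × $24,759.80 → $11,574.59
After Nov 12: 573 on hand, pool $16,114.71 (≈ $28.1234 each)
Nov 13, sell 351: 351/573 × $16,114.71 → $9,871.31
After Nov 15: 400 on hand, pool $12,081.80 (≈ $30.2045 each)
Nov 16, sell 198: 198/400 × $12,081.80 → $5,980.49
After Nov 17: 412 on hand, pool $13,818.81 (≈ $33.5408 each)
Total COGS = $11,574.59 + $9,871.31 + $5,980.49 = $27,426.39
Ending inventory (cost pool remaining) = $13,818.81

COGS = $27,426.39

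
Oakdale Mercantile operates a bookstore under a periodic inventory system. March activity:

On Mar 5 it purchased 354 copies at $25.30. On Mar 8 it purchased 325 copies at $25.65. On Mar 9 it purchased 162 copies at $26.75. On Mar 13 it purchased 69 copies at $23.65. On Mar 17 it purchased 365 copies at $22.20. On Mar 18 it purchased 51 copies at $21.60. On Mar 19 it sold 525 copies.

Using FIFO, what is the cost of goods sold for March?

COGS = $13,342.35

Mar 19, 525 sold [FIFO — oldest first]: 354 @ $25.30 + 171 @ $25.65 = $13,342.35
Ending inventory: 154 @ $25.65 + 162 @ $26.75 + 69 @ $23.65 + 365 @ $22.20 + 51 @ $21.60 = $19,120.05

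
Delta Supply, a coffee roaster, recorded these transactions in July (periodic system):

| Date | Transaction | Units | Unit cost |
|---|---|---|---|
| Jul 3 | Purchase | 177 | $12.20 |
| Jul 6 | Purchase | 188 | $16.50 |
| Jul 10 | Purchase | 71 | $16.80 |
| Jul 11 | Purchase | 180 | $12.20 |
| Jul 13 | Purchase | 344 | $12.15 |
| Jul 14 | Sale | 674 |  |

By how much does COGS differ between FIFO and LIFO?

FIFO COGS: 177 @ $12.20 + 188 @ $16.50 + 71 @ $16.80 + 180 @ $12.20 + 58 @ $12.15 = $9,354.90
LIFO COGS: 344 @ $12.15 + 180 @ $12.20 + 71 @ $16.80 + 79 @ $16.50 = $8,871.90
Difference = |$9,354.90 − $8,871.90| = $483.00

$483.00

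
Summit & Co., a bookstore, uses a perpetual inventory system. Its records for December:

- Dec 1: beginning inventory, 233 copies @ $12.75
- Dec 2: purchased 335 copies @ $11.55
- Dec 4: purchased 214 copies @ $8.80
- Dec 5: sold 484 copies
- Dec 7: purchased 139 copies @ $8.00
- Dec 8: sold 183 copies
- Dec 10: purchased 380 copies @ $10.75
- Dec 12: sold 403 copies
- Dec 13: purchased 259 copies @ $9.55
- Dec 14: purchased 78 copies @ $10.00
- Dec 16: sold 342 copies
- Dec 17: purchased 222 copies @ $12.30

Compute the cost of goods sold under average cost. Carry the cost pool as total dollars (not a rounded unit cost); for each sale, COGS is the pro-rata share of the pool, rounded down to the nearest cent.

After Dec 1: 233 on hand, pool $2,970.75 (≈ $12.7500 each)
After Dec 2: 568 on hand, pool $6,840.00 (≈ $12.0423 each)
After Dec 4: 782 on hand, pool $8,723.20 (≈ $11.1550 each)
Dec 5, sell 484: 484/782 × $8,723.20 → $5,399.01
After Dec 7: 437 on hand, pool $4,436.19 (≈ $10.1515 each)
Dec 8, sell 183: 183/437 × $4,436.19 → $1,857.71
After Dec 10: 634 on hand, pool $6,663.48 (≈ $10.5102 each)
Dec 12, sell 403: 403/634 × $6,663.48 → $4,235.61
After Dec 13: 490 on hand, pool $4,901.32 (≈ $10.0027 each)
After Dec 14: 568 on hand, pool $5,681.32 (≈ $10.0023 each)
Dec 16, sell 342: 342/568 × $5,681.32 → $3,420.79
After Dec 17: 448 on hand, pool $4,991.13 (≈ $11.1409 each)
Total COGS = $5,399.01 + $1,857.71 + $4,235.61 + $3,420.79 = $14,913.12
Ending inventory (cost pool remaining) = $4,991.13
Check: goods available $19,904.25 = COGS $14,913.12 + ending $4,991.13

COGS = $14,913.12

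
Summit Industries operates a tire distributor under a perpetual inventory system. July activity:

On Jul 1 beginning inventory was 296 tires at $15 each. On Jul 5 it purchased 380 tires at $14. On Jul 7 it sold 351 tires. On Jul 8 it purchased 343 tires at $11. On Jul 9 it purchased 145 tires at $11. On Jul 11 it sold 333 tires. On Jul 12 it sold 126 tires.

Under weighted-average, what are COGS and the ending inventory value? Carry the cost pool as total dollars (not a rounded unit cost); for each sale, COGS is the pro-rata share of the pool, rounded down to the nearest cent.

COGS = $10,747.49; ending inventory = $4,380.51

After Jul 1: 296 on hand, pool $4,440.00 (≈ $15.0000 each)
After Jul 5: 676 on hand, pool $9,760.00 (≈ $14.4379 each)
Jul 7, sell 351: 351/676 × $9,760.00 → $5,067.69
After Jul 8: 668 on hand, pool $8,465.31 (≈ $12.6726 each)
After Jul 9: 813 on hand, pool $10,060.31 (≈ $12.3743 each)
Jul 11, sell 333: 333/813 × $10,060.31 → $4,120.64
Jul 12, sell 126: 126/480 × $5,939.67 → $1,559.16
Total COGS = $5,067.69 + $4,120.64 + $1,559.16 = $10,747.49
Ending inventory (cost pool remaining) = $4,380.51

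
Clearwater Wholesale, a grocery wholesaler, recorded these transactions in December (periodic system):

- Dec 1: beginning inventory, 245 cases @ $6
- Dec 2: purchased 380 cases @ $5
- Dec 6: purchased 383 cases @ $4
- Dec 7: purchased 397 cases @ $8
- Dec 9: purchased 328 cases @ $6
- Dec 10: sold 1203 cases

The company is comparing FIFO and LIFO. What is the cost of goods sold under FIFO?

FIFO COGS: 245 @ $6 + 380 @ $5 + 383 @ $4 + 195 @ $8 = $6,462
LIFO COGS: 328 @ $6 + 397 @ $8 + 383 @ $4 + 95 @ $5 = $7,151

COGS = $6,462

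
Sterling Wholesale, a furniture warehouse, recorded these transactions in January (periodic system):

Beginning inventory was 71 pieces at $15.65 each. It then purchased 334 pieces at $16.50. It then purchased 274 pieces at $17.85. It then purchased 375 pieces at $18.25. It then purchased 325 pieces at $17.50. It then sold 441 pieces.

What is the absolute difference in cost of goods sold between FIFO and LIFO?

FIFO COGS: 71 @ $15.65 + 334 @ $16.50 + 36 @ $17.85 = $7,264.75
LIFO COGS: 325 @ $17.50 + 116 @ $18.25 = $7,804.50
Difference = |$7,264.75 − $7,804.50| = $539.75

$539.75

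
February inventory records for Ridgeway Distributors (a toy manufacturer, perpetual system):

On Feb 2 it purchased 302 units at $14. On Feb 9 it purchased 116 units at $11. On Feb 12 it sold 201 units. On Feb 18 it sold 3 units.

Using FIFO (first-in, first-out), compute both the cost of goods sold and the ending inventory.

Feb 12, 201 sold [FIFO — oldest first]: 201 @ $14 = $2,814
Feb 18, 3 sold [FIFO — oldest first]: 3 @ $14 = $42
Total COGS = $2,814 + $42 = $2,856
Ending inventory: 98 @ $14 + 116 @ $11 = $2,648

COGS = $2,856; ending inventory = $2,648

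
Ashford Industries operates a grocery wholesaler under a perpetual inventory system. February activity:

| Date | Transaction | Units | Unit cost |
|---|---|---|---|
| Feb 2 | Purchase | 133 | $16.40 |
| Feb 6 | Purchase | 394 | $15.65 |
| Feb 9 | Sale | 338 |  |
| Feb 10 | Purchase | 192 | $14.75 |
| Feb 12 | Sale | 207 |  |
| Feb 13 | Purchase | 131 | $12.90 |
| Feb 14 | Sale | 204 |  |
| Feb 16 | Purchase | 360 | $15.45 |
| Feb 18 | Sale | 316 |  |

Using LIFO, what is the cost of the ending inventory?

Feb 9, 338 sold [LIFO — newest first]: 338 @ $15.65 = $5,289.70
Feb 12, 207 sold [LIFO — newest first]: 192 @ $14.75 + 15 @ $15.65 = $3,066.75
Feb 14, 204 sold [LIFO — newest first]: 131 @ $12.90 + 41 @ $15.65 + 32 @ $16.40 = $2,856.35
Feb 18, 316 sold [LIFO — newest first]: 316 @ $15.45 = $4,882.20
Total COGS = $5,289.70 + $3,066.75 + $2,856.35 + $4,882.20 = $16,095.00
Ending inventory: 101 @ $16.40 + 44 @ $15.45 = $2,336.20
Check: goods available $18,431.20 = COGS $16,095.00 + ending $2,336.20

Ending inventory = $2,336.20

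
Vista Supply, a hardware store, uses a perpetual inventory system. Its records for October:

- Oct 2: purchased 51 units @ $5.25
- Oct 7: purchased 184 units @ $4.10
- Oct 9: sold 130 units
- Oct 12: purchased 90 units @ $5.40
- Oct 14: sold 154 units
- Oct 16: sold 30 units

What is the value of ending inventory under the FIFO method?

Oct 9, 130 sold [FIFO — oldest first]: 51 @ $5.25 + 79 @ $4.10 = $591.65
Oct 14, 154 sold [FIFO — oldest first]: 105 @ $4.10 + 49 @ $5.40 = $695.10
Oct 16, 30 sold [FIFO — oldest first]: 30 @ $5.40 = $162.00
Total COGS = $591.65 + $695.10 + $162.00 = $1,448.75
Ending inventory: 11 @ $5.40 = $59.40
Check: goods available $1,508.15 = COGS $1,448.75 + ending $59.40

Ending inventory = $59.40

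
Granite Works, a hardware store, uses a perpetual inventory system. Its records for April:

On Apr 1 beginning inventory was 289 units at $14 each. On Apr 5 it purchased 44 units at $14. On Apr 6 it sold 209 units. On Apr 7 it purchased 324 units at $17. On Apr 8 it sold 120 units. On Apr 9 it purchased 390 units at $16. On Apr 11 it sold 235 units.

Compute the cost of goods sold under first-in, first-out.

Apr 6, 209 sold [FIFO — oldest first]: 209 @ $14 = $2,926
Apr 8, 120 sold [FIFO — oldest first]: 80 @ $14 + 40 @ $14 = $1,680
Apr 11, 235 sold [FIFO — oldest first]: 4 @ $14 + 231 @ $17 = $3,983
Total COGS = $2,926 + $1,680 + $3,983 = $8,589
Ending inventory: 93 @ $17 + 390 @ $16 = $7,821

COGS = $8,589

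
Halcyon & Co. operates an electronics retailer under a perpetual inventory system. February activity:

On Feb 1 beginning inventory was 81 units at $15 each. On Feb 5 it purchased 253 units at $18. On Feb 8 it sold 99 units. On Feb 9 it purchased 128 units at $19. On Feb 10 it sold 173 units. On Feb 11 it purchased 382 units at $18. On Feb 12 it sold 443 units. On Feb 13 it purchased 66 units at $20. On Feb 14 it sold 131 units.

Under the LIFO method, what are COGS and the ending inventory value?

Feb 8, 99 sold [LIFO — newest first]: 99 @ $18 = $1,782
Feb 10, 173 sold [LIFO — newest first]: 128 @ $19 + 45 @ $18 = $3,242
Feb 12, 443 sold [LIFO — newest first]: 382 @ $18 + 61 @ $18 = $7,974
Feb 14, 131 sold [LIFO — newest first]: 66 @ $20 + 48 @ $18 + 17 @ $15 = $2,439
Total COGS = $1,782 + $3,242 + $7,974 + $2,439 = $15,437
Ending inventory: 64 @ $15 = $960
Check: goods available $16,397 = COGS $15,437 + ending $960

COGS = $15,437; ending inventory = $960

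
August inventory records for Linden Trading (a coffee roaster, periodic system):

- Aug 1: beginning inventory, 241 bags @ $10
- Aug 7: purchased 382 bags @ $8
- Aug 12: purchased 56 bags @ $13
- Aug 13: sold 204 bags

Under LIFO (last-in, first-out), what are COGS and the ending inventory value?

Aug 13, 204 sold [LIFO — newest first]: 56 @ $13 + 148 @ $8 = $1,912
Ending inventory: 241 @ $10 + 234 @ $8 = $4,282
Check: goods available $6,194 = COGS $1,912 + ending $4,282

COGS = $1,912; ending inventory = $4,282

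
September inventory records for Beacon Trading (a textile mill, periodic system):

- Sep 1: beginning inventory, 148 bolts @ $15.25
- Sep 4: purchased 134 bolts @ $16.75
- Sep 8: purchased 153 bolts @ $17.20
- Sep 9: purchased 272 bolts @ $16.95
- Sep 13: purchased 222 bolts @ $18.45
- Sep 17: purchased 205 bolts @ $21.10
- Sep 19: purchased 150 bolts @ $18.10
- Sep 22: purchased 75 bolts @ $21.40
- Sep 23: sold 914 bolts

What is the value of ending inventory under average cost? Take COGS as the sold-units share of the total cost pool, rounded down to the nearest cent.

Sep 23, sell 914: 914/1359 × $24,484.90 → $16,467.40
Ending inventory (cost pool remaining) = $8,017.50

Ending inventory = $8,017.50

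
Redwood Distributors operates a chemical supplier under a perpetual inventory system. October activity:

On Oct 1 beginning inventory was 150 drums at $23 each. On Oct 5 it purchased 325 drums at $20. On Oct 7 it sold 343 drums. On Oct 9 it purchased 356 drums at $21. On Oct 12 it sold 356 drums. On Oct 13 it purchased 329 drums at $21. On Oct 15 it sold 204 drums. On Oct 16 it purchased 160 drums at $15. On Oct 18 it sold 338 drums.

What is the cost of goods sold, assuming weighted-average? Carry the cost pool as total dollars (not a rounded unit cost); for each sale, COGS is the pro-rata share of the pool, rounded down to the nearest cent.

After Oct 1: 150 on hand, pool $3,450.00 (≈ $23.0000 each)
After Oct 5: 475 on hand, pool $9,950.00 (≈ $20.9474 each)
Oct 7, sell 343: 343/475 × $9,950.00 → $7,184.94
After Oct 9: 488 on hand, pool $10,241.06 (≈ $20.9858 each)
Oct 12, sell 356: 356/488 × $10,241.06 → $7,470.93
After Oct 13: 461 on hand, pool $9,679.13 (≈ $20.9959 each)
Oct 15, sell 204: 204/461 × $9,679.13 → $4,283.17
After Oct 16: 417 on hand, pool $7,795.96 (≈ $18.6953 each)
Oct 18, sell 338: 338/417 × $7,795.96 → $6,319.02
Total COGS = $7,184.94 + $7,470.93 + $4,283.17 + $6,319.02 = $25,258.06
Ending inventory (cost pool remaining) = $1,476.94

COGS = $25,258.06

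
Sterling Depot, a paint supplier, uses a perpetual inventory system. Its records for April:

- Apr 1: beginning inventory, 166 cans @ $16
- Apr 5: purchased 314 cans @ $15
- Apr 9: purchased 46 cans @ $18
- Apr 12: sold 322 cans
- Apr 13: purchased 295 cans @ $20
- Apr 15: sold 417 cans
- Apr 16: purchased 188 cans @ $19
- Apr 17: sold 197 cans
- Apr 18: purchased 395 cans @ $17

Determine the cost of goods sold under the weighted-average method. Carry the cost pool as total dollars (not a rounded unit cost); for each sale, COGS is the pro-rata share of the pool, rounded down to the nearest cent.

After Apr 1: 166 on hand, pool $2,656.00 (≈ $16.0000 each)
After Apr 5: 480 on hand, pool $7,366.00 (≈ $15.3458 each)
After Apr 9: 526 on hand, pool $8,194.00 (≈ $15.5779 each)
Apr 12, sell 322: 322/526 × $8,194.00 → $5,016.09
After Apr 13: 499 on hand, pool $9,077.91 (≈ $18.1922 each)
Apr 15, sell 417: 417/499 × $9,077.91 → $7,586.14
After Apr 16: 270 on hand, pool $5,063.77 (≈ $18.7547 each)
Apr 17, sell 197: 197/270 × $5,063.77 → $3,694.67
After Apr 18: 468 on hand, pool $8,084.10 (≈ $17.2737 each)
Total COGS = $5,016.09 + $7,586.14 + $3,694.67 = $16,296.90
Ending inventory (cost pool remaining) = $8,084.10

COGS = $16,296.90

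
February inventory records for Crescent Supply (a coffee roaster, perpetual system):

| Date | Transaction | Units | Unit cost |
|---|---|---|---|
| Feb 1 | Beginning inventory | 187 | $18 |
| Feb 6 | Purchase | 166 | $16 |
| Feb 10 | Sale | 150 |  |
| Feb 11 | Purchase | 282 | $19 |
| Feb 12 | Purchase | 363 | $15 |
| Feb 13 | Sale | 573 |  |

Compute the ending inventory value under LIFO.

Feb 10, 150 sold [LIFO — newest first]: 150 @ $16 = $2,400
Feb 13, 573 sold [LIFO — newest first]: 363 @ $15 + 210 @ $19 = $9,435
Total COGS = $2,400 + $9,435 = $11,835
Ending inventory: 187 @ $18 + 16 @ $16 + 72 @ $19 = $4,990
Check: goods available $16,825 = COGS $11,835 + ending $4,990

Ending inventory = $4,990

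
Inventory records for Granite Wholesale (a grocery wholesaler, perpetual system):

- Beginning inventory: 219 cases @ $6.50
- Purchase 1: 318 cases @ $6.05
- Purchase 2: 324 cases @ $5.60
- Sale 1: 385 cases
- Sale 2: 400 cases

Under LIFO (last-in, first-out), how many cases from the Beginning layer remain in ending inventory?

76

Sale 1 (385) [LIFO — newest first]: 324 @ $5.60 + 61 @ $6.05 = $2,183.45
Sale 2 (400) [LIFO — newest first]: 257 @ $6.05 + 143 @ $6.50 = $2,484.35
Total COGS = $2,183.45 + $2,484.35 = $4,667.80
Ending inventory: 76 @ $6.50 = $494.00
Check: goods available $5,161.80 = COGS $4,667.80 + ending $494.00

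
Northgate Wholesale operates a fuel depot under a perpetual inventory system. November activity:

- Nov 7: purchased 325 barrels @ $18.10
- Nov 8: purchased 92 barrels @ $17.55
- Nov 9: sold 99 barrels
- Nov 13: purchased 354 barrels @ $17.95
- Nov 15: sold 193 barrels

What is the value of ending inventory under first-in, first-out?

Nov 9, 99 sold [FIFO — oldest first]: 99 @ $18.10 = $1,791.90
Nov 15, 193 sold [FIFO — oldest first]: 193 @ $18.10 = $3,493.30
Total COGS = $1,791.90 + $3,493.30 = $5,285.20
Ending inventory: 33 @ $18.10 + 92 @ $17.55 + 354 @ $17.95 = $8,566.20

Ending inventory = $8,566.20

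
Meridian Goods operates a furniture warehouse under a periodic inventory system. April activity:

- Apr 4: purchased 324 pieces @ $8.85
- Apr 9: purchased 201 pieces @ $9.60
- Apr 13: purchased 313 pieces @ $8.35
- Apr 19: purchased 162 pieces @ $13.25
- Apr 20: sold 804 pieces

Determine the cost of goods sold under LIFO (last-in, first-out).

COGS = $7,822.45

Apr 20, 804 sold [LIFO — newest first]: 162 @ $13.25 + 313 @ $8.35 + 201 @ $9.60 + 128 @ $8.85 = $7,822.45
Ending inventory: 196 @ $8.85 = $1,734.60
Check: goods available $9,557.05 = COGS $7,822.45 + ending $1,734.60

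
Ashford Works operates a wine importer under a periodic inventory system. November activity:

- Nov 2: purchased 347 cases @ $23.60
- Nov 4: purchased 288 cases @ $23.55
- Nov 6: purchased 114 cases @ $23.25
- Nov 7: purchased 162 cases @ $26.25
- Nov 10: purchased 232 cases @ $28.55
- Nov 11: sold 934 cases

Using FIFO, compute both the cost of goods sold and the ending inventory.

COGS = $22,531.25; ending inventory = $5,966.95

Nov 11, 934 sold [FIFO — oldest first]: 347 @ $23.60 + 288 @ $23.55 + 114 @ $23.25 + 162 @ $26.25 + 23 @ $28.55 = $22,531.25
Ending inventory: 209 @ $28.55 = $5,966.95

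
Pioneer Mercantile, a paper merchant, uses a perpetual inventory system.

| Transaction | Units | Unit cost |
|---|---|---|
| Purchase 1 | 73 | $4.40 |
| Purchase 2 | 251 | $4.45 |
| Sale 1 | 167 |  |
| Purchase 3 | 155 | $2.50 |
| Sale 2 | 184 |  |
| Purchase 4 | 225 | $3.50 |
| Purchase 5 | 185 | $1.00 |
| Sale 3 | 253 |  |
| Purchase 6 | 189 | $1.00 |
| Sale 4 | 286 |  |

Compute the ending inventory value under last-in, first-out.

Ending inventory = $775.95

Sale 1 (167) [LIFO — newest first]: 167 @ $4.45 = $743.15
Sale 2 (184) [LIFO — newest first]: 155 @ $2.50 + 29 @ $4.45 = $516.55
Sale 3 (253) [LIFO — newest first]: 185 @ $1.00 + 68 @ $3.50 = $423.00
Sale 4 (286) [LIFO — newest first]: 189 @ $1.00 + 97 @ $3.50 = $528.50
Total COGS = $743.15 + $516.55 + $423.00 + $528.50 = $2,211.20
Ending inventory: 73 @ $4.40 + 55 @ $4.45 + 60 @ $3.50 = $775.95
Check: goods available $2,987.15 = COGS $2,211.20 + ending $775.95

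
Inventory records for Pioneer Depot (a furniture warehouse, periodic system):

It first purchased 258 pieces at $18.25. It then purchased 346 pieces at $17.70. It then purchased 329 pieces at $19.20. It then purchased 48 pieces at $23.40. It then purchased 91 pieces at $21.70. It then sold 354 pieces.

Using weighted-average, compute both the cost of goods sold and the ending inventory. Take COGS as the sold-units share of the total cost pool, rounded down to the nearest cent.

COGS = $6,686.17; ending inventory = $13,561.23

Sale 1, sell 354: 354/1072 × $20,247.40 → $6,686.17
Ending inventory (cost pool remaining) = $13,561.23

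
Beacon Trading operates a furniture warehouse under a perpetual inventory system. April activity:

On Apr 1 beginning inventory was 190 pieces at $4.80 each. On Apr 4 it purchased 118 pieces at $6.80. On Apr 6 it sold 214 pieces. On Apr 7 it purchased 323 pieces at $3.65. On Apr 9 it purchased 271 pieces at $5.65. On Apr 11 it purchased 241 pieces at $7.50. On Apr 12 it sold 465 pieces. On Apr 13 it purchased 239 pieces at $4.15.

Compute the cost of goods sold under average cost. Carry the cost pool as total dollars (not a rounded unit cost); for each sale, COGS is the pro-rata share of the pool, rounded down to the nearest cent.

After Apr 1: 190 on hand, pool $912.00 (≈ $4.8000 each)
After Apr 4: 308 on hand, pool $1,714.40 (≈ $5.5662 each)
Apr 6, sell 214: 214/308 × $1,714.40 → $1,191.17
After Apr 7: 417 on hand, pool $1,702.18 (≈ $4.0820 each)
After Apr 9: 688 on hand, pool $3,233.33 (≈ $4.6996 each)
After Apr 11: 929 on hand, pool $5,040.83 (≈ $5.4261 each)
Apr 12, sell 465: 465/929 × $5,040.83 → $2,523.12
After Apr 13: 703 on hand, pool $3,509.56 (≈ $4.9923 each)
Total COGS = $1,191.17 + $2,523.12 = $3,714.29
Ending inventory (cost pool remaining) = $3,509.56

COGS = $3,714.29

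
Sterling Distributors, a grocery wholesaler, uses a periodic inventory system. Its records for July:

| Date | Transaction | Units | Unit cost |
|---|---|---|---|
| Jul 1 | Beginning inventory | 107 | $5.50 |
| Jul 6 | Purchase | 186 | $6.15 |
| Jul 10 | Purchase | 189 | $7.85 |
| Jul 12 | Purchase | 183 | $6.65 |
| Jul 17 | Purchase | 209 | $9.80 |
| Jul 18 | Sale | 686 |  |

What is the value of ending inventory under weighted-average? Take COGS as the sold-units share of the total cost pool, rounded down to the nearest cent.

Ending inventory = $1,394.13

Jul 18, sell 686: 686/874 × $6,481.20 → $5,087.07
Ending inventory (cost pool remaining) = $1,394.13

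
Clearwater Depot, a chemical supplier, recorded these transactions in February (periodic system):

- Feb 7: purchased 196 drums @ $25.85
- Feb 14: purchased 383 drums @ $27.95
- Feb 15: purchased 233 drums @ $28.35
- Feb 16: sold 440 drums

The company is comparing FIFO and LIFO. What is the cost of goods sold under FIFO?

FIFO COGS: 196 @ $25.85 + 244 @ $27.95 = $11,886.40
LIFO COGS: 233 @ $28.35 + 207 @ $27.95 = $12,391.20

COGS = $11,886.40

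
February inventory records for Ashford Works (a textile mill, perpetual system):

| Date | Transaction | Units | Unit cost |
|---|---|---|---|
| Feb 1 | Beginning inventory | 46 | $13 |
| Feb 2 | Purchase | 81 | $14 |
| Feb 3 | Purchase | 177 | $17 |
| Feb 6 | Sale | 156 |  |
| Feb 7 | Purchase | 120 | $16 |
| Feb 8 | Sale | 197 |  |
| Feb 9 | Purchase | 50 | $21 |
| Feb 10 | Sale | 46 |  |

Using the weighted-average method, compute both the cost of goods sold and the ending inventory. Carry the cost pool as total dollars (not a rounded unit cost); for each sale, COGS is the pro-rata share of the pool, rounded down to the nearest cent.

After Feb 1: 46 on hand, pool $598.00 (≈ $13.0000 each)
After Feb 2: 127 on hand, pool $1,732.00 (≈ $13.6378 each)
After Feb 3: 304 on hand, pool $4,741.00 (≈ $15.5954 each)
Feb 6, sell 156: 156/304 × $4,741.00 → $2,432.88
After Feb 7: 268 on hand, pool $4,228.12 (≈ $15.7766 each)
Feb 8, sell 197: 197/268 × $4,228.12 → $3,107.98
After Feb 9: 121 on hand, pool $2,170.14 (≈ $17.9350 each)
Feb 10, sell 46: 46/121 × $2,170.14 → $825.01
Total COGS = $2,432.88 + $3,107.98 + $825.01 = $6,365.87
Ending inventory (cost pool remaining) = $1,345.13

COGS = $6,365.87; ending inventory = $1,345.13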